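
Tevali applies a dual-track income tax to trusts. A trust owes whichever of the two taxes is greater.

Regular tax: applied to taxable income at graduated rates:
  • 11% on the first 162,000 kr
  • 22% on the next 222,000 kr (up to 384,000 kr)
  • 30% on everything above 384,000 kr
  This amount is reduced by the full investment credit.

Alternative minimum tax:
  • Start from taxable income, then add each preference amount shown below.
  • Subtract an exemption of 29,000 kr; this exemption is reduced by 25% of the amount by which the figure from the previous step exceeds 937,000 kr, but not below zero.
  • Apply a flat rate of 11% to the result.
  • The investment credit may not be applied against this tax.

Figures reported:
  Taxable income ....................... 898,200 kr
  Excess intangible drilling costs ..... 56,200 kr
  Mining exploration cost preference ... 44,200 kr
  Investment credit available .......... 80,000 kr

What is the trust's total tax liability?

140,920 kr

Alternative minimum tax:
  Adjusted income: 898,200 kr + 56,200 kr + 44,200 kr = 998,600 kr
  Exemption: 29,000 kr − 25% × (998,600 kr − 937,000 kr) = 29,000 kr − 15,400 kr = 13,600 kr
  Base: 998,600 kr − 13,600 kr = 985,000 kr
  985,000 kr × 11% = 108,350 kr

Regular tax:
  162,000 kr × 11% = 17,820 kr
  222,000 kr × 22% = 48,840 kr
  514,200 kr × 30% = 154,260 kr
  → 220,920 kr
  Less investment credit 80,000 kr → 140,920 kr

140,920 kr > 108,350 kr, so the regular tax governs.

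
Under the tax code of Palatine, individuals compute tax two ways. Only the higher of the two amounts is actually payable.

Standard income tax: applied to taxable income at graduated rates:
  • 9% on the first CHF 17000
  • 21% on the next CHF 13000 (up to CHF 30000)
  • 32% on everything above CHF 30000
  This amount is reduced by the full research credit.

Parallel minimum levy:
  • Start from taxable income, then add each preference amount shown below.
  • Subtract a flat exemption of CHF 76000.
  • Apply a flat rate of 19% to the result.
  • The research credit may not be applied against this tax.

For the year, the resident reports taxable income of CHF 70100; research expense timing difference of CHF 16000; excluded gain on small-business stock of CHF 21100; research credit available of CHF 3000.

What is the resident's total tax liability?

Parallel minimum levy:
  Adjusted income: CHF 70100 + CHF 16000 + CHF 21100 = CHF 107200
  Less exemption CHF 76000 → base CHF 31200
  CHF 31200 × 19% = CHF 5928

Standard income tax:
  CHF 17000 × 9% = CHF 1530
  CHF 13000 × 21% = CHF 2730
  CHF 40100 × 32% = CHF 12832
  → CHF 17092
  Less research credit CHF 3000 → CHF 14092

CHF 14092 > CHF 5928, so the standard income tax governs.

CHF 14092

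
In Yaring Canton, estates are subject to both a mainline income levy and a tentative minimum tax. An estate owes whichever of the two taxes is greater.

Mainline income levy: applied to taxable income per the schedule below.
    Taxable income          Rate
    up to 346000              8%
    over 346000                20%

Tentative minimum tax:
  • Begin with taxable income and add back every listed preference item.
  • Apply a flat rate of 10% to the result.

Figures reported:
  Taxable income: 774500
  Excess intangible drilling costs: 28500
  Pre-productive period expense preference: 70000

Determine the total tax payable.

Tentative minimum tax:
  Adjusted income: 774500 + 28500 + 70000 = 873000
  873000 × 10% = 87300

Mainline income levy:
  346000 × 8% = 27680
  428500 × 20% = 85700
  → 113380

113380 > 87300, so the mainline income levy governs.

113380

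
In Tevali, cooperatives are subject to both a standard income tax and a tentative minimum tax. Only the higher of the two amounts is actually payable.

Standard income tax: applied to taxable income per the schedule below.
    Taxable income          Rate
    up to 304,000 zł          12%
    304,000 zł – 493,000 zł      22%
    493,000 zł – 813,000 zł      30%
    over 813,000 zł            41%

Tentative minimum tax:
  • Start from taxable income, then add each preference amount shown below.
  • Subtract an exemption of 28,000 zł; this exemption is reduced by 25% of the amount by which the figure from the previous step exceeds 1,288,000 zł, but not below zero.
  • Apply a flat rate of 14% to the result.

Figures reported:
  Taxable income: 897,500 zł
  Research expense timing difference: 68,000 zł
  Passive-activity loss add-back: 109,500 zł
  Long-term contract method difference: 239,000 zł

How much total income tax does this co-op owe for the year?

Standard income tax:
  304,000 zł × 12% = 36,480 zł
  189,000 zł × 22% = 41,580 zł
  320,000 zł × 30% = 96,000 zł
  84,500 zł × 41% = 34,645 zł
  → 208,705 zł

Tentative minimum tax:
  Adjusted income: 897,500 zł + 68,000 zł + 109,500 zł + 239,000 zł = 1,314,000 zł
  Exemption: 28,000 zł − 25% × (1,314,000 zł − 1,288,000 zł) = 28,000 zł − 6,500 zł = 21,500 zł
  Base: 1,314,000 zł − 21,500 zł = 1,292,500 zł
  1,292,500 zł × 14% = 180,950 zł

208,705 zł > 180,950 zł, so the standard income tax governs.

208,705 zł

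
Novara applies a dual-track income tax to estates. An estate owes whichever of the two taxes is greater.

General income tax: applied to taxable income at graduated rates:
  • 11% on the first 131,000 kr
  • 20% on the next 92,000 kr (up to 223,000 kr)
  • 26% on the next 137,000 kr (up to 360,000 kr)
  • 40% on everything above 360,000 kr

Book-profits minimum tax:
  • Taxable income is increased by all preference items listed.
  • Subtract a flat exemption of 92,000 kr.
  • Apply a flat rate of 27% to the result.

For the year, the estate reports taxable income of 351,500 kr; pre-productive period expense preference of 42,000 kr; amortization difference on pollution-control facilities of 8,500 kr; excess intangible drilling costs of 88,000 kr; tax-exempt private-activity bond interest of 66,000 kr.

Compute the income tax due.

General income tax:
  131,000 kr × 11% = 14,410 kr
  92,000 kr × 20% = 18,400 kr
  128,500 kr × 26% = 33,410 kr
  → 66,220 kr

Book-profits minimum tax:
  Adjusted income: 351,500 kr + 42,000 kr + 8,500 kr + 88,000 kr + 66,000 kr = 556,000 kr
  Less exemption 92,000 kr → base 464,000 kr
  464,000 kr × 27% = 125,280 kr

125,280 kr > 66,220 kr, so the book-profits minimum tax is the binding amount.

125,280 kr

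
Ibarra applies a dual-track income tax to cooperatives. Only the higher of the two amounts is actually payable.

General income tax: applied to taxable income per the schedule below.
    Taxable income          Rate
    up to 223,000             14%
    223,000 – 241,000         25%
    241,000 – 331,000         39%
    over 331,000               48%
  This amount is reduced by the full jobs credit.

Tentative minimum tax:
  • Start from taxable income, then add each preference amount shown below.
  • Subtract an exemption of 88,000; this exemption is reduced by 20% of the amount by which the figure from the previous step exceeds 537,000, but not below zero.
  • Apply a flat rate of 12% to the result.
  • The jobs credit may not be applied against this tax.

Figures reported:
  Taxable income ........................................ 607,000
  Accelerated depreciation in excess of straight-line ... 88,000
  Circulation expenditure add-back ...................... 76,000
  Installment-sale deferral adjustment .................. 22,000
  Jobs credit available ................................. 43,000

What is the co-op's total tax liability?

General income tax:
  223,000 × 14% = 31,220
  18,000 × 25% = 4,500
  90,000 × 39% = 35,100
  276,000 × 48% = 132,480
  → 203,300
  Less jobs credit 43,000 → 160,300

Tentative minimum tax:
  Adjusted income: 607,000 + 88,000 + 76,000 + 22,000 = 793,000
  Exemption: 88,000 − 20% × (793,000 − 537,000) = 88,000 − 51,200 = 36,800
  Base: 793,000 − 36,800 = 756,200
  756,200 × 12% = 90,744

160,300 > 90,744, so the general income tax governs.

160,300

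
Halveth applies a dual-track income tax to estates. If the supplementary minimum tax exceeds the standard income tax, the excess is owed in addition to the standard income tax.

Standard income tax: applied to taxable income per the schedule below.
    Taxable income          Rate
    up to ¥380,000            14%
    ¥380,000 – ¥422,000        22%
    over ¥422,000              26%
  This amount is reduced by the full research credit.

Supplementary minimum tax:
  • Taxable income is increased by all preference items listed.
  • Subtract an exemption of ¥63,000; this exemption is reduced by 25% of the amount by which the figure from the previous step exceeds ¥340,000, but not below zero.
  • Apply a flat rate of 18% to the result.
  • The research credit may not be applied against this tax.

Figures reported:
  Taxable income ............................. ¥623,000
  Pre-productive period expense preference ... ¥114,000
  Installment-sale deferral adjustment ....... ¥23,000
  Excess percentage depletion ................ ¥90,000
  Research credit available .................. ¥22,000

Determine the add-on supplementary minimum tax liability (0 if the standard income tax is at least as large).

Supplementary minimum tax:
  Adjusted income: ¥623,000 + ¥114,000 + ¥23,000 + ¥90,000 = ¥850,000
  Exemption: 25% × (¥850,000 − ¥340,000) = ¥127,500 ≥ ¥63,000, so the exemption is fully phased out
  Base: ¥850,000 − ¥0 = ¥850,000
  ¥850,000 × 18% = ¥153,000

Standard income tax:
  ¥380,000 × 14% = ¥53,200
  ¥42,000 × 22% = ¥9,240
  ¥201,000 × 26% = ¥52,260
  → ¥114,700
  Less research credit ¥22,000 → ¥92,700

Excess of supplementary minimum tax over standard income tax: ¥153,000 − ¥92,700 = ¥60,300.

¥60,300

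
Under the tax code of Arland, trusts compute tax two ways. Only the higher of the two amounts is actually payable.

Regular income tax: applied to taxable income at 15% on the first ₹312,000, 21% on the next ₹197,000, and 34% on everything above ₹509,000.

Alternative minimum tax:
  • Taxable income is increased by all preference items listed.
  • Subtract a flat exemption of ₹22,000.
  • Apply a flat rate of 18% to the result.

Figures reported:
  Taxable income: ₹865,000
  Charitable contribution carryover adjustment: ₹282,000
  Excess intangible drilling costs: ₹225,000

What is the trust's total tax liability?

₹243,000

Alternative minimum tax:
  Adjusted income: ₹865,000 + ₹282,000 + ₹225,000 = ₹1,372,000
  Less exemption ₹22,000 → base ₹1,350,000
  ₹1,350,000 × 18% = ₹243,000

Regular income tax:
  ₹312,000 × 15% = ₹46,800
  ₹197,000 × 21% = ₹41,370
  ₹356,000 × 34% = ₹121,040
  → ₹209,210

₹243,000 > ₹209,210, so the alternative minimum tax is the binding amount.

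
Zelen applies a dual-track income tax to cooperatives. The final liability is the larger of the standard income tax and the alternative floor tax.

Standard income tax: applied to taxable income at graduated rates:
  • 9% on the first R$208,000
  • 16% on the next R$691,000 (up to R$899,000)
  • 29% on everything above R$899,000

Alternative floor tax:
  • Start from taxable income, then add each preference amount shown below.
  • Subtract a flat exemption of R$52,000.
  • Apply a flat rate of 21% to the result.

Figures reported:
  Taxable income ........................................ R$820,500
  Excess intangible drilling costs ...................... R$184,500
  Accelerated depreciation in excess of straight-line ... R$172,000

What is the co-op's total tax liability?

R$236,250

Alternative floor tax:
  Adjusted income: R$820,500 + R$184,500 + R$172,000 = R$1,177,000
  Less exemption R$52,000 → base R$1,125,000
  R$1,125,000 × 21% = R$236,250

Standard income tax:
  R$208,000 × 9% = R$18,720
  R$612,500 × 16% = R$98,000
  → R$116,720

R$236,250 > R$116,720, so the alternative floor tax is the binding amount.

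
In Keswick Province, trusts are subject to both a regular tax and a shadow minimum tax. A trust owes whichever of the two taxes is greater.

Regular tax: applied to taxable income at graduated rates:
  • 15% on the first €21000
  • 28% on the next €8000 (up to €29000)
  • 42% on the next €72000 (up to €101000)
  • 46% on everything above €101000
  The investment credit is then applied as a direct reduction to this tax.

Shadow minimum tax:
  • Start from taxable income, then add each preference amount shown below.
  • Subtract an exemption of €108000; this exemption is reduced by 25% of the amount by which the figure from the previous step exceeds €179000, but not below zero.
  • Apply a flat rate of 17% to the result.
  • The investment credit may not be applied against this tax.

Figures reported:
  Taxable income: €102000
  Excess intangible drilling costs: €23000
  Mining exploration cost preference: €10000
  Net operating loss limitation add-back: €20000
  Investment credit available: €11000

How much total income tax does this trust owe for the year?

Regular tax:
  €21000 × 15% = €3150
  €8000 × 28% = €2240
  €72000 × 42% = €30240
  €1000 × 46% = €460
  → €36090
  Less investment credit €11000 → €25090

Shadow minimum tax:
  Adjusted income: €102000 + €23000 + €10000 + €20000 = €155000
  Exemption: €155000 ≤ €179000, so full €108000 applies
  Base: €155000 − €108000 = €47000
  €47000 × 17% = €7990

€25090 > €7990, so the regular tax governs.

€25090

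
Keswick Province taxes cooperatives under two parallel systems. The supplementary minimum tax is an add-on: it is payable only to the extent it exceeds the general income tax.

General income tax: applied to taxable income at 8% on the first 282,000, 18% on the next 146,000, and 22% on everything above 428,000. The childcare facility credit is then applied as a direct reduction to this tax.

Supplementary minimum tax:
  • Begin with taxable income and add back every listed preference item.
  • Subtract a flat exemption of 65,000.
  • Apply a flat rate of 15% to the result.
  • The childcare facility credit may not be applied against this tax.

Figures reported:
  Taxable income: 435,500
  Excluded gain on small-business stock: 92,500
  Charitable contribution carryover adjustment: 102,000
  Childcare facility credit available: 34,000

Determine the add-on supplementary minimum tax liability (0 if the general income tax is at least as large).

68,260

General income tax:
  282,000 × 8% = 22,560
  146,000 × 18% = 26,280
  7,500 × 22% = 1,650
  → 50,490
  Less childcare facility credit 34,000 → 16,490

Supplementary minimum tax:
  Adjusted income: 435,500 + 92,500 + 102,000 = 630,000
  Less exemption 65,000 → base 565,000
  565,000 × 15% = 84,750

Excess of supplementary minimum tax over general income tax: 84,750 − 16,490 = 68,260.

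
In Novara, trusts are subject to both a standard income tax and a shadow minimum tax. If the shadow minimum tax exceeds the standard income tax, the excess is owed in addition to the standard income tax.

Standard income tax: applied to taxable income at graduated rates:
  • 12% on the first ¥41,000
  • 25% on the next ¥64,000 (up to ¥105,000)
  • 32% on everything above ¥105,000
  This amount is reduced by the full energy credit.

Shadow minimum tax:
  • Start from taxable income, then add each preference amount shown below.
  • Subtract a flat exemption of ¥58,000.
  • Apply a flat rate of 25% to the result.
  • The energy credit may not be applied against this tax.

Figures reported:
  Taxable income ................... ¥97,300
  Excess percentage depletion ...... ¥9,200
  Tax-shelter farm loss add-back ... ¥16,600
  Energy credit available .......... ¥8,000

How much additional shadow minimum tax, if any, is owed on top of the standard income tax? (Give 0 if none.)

Standard income tax:
  ¥41,000 × 12% = ¥4,920
  ¥56,300 × 25% = ¥14,075
  → ¥18,995
  Less energy credit ¥8,000 → ¥10,995

Shadow minimum tax:
  Adjusted income: ¥97,300 + ¥9,200 + ¥16,600 = ¥123,100
  Less exemption ¥58,000 → base ¥65,100
  ¥65,100 × 25% = ¥16,275

Excess of shadow minimum tax over standard income tax: ¥16,275 − ¥10,995 = ¥5,280.

¥5,280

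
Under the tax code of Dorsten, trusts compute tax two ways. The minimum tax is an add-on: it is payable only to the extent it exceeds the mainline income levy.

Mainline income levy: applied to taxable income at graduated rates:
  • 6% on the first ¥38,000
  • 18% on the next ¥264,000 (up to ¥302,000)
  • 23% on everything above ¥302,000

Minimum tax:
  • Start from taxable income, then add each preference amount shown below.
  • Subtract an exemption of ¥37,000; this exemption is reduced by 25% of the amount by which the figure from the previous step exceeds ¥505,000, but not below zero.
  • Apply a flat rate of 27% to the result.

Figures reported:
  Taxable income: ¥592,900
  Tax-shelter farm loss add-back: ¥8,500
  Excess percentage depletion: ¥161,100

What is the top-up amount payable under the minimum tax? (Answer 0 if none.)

Mainline income levy:
  ¥38,000 × 6% = ¥2,280
  ¥264,000 × 18% = ¥47,520
  ¥290,900 × 23% = ¥66,907
  → ¥116,707

Minimum tax:
  Adjusted income: ¥592,900 + ¥8,500 + ¥161,100 = ¥762,500
  Exemption: 25% × (¥762,500 − ¥505,000) = ¥64,375 ≥ ¥37,000, so the exemption is fully phased out
  Base: ¥762,500 − ¥0 = ¥762,500
  ¥762,500 × 27% = ¥205,875

Excess of minimum tax over mainline income levy: ¥205,875 − ¥116,707 = ¥89,168.

¥89,168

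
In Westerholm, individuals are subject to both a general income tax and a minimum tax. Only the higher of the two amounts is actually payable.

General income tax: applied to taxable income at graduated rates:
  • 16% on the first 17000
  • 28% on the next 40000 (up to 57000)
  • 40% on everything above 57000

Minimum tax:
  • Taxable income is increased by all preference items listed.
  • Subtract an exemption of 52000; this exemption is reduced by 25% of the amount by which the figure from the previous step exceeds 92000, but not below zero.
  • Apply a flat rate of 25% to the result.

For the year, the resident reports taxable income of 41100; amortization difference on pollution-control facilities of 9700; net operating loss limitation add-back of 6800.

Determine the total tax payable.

Minimum tax:
  Adjusted income: 41100 + 9700 + 6800 = 57600
  Exemption: 57600 ≤ 92000, so full 52000 applies
  Base: 57600 − 52000 = 5600
  5600 × 25% = 1400

General income tax:
  17000 × 16% = 2720
  24100 × 28% = 6748
  → 9468

9468 > 1400, so the general income tax governs.

9468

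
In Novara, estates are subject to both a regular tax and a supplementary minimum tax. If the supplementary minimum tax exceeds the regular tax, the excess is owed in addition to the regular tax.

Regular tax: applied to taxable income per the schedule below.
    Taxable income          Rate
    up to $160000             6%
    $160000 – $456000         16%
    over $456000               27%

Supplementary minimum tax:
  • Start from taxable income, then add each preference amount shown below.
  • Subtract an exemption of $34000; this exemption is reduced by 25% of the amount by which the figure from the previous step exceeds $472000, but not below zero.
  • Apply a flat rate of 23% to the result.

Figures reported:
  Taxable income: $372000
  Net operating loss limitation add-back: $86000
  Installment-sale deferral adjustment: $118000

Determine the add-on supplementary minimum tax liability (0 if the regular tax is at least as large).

Regular tax:
  $160000 × 6% = $9600
  $212000 × 16% = $33920
  → $43520

Supplementary minimum tax:
  Adjusted income: $372000 + $86000 + $118000 = $576000
  Exemption: $34000 − 25% × ($576000 − $472000) = $34000 − $26000 = $8000
  Base: $576000 − $8000 = $568000
  $568000 × 23% = $130640

Excess of supplementary minimum tax over regular tax: $130640 − $43520 = $87120.

$87120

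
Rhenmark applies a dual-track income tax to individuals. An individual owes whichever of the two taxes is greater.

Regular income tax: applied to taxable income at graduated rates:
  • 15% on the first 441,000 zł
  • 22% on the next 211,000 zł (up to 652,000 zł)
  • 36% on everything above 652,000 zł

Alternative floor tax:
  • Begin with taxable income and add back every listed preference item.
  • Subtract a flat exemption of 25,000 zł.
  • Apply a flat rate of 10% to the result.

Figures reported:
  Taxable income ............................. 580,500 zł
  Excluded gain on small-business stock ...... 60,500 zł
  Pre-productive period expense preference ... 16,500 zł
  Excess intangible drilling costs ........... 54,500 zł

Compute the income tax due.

Alternative floor tax:
  Adjusted income: 580,500 zł + 60,500 zł + 16,500 zł + 54,500 zł = 712,000 zł
  Less exemption 25,000 zł → base 687,000 zł
  687,000 zł × 10% = 68,700 zł

Regular income tax:
  441,000 zł × 15% = 66,150 zł
  139,500 zł × 22% = 30,690 zł
  → 96,840 zł

96,840 zł > 68,700 zł, so the regular income tax governs.

96,840 zł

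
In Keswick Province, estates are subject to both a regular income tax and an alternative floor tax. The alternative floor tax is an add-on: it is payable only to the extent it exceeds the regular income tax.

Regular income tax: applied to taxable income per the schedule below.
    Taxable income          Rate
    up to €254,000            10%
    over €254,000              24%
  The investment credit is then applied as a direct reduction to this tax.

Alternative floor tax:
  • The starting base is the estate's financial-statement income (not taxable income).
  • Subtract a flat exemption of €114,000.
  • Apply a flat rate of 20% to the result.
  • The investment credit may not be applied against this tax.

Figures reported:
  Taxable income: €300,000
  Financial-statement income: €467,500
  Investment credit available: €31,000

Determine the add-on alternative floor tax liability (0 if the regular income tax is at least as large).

€65,260

Alternative floor tax:
  Base (financial-statement income): €467,500
  Less exemption €114,000 → base €353,500
  €353,500 × 20% = €70,700

Regular income tax:
  €254,000 × 10% = €25,400
  €46,000 × 24% = €11,040
  → €36,440
  Less investment credit €31,000 → €5,440

Excess of alternative floor tax over regular income tax: €70,700 − €5,440 = €65,260.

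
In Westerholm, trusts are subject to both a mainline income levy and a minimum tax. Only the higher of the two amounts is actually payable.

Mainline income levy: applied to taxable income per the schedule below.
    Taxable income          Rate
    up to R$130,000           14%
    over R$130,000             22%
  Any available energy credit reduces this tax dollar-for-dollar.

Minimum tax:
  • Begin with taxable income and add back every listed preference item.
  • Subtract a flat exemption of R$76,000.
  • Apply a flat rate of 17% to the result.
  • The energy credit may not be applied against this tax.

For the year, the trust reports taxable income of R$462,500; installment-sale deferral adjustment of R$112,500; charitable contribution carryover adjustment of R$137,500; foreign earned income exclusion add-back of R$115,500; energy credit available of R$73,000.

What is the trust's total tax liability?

Minimum tax:
  Adjusted income: R$462,500 + R$112,500 + R$137,500 + R$115,500 = R$828,000
  Less exemption R$76,000 → base R$752,000
  R$752,000 × 17% = R$127,840

Mainline income levy:
  R$130,000 × 14% = R$18,200
  R$332,500 × 22% = R$73,150
  → R$91,350
  Less energy credit R$73,000 → R$18,350

R$127,840 > R$18,350, so the minimum tax is the binding amount.

R$127,840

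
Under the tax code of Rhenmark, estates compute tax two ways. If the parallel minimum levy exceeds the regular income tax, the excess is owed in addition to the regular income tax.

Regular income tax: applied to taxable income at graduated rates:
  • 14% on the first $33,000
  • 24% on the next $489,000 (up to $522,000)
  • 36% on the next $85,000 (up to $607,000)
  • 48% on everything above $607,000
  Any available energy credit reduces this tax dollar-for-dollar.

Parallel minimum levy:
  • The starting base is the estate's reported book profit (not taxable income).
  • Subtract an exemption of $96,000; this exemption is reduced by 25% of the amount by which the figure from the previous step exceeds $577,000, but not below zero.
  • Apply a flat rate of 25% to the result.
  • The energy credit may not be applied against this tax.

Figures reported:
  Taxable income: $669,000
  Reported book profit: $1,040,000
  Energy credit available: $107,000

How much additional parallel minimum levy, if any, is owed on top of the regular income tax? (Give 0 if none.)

Regular income tax:
  $33,000 × 14% = $4,620
  $489,000 × 24% = $117,360
  $85,000 × 36% = $30,600
  $62,000 × 48% = $29,760
  → $182,340
  Less energy credit $107,000 → $75,340

Parallel minimum levy:
  Base (reported book profit): $1,040,000
  Exemption: 25% × ($1,040,000 − $577,000) = $115,750 ≥ $96,000, so the exemption is fully phased out
  Base: $1,040,000 − $0 = $1,040,000
  $1,040,000 × 25% = $260,000

Excess of parallel minimum levy over regular income tax: $260,000 − $75,340 = $184,660.

$184,660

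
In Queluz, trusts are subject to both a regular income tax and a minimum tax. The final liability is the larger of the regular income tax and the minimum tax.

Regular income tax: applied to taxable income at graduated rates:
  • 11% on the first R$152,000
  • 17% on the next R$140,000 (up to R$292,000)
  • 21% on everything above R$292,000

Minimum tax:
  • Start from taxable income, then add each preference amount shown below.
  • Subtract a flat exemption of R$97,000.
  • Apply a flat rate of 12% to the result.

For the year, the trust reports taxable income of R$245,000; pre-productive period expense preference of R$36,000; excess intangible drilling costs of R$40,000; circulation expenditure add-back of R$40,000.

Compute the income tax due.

R$32,530

Regular income tax:
  R$152,000 × 11% = R$16,720
  R$93,000 × 17% = R$15,810
  → R$32,530

Minimum tax:
  Adjusted income: R$245,000 + R$36,000 + R$40,000 + R$40,000 = R$361,000
  Less exemption R$97,000 → base R$264,000
  R$264,000 × 12% = R$31,680

R$32,530 > R$31,680, so the regular income tax governs.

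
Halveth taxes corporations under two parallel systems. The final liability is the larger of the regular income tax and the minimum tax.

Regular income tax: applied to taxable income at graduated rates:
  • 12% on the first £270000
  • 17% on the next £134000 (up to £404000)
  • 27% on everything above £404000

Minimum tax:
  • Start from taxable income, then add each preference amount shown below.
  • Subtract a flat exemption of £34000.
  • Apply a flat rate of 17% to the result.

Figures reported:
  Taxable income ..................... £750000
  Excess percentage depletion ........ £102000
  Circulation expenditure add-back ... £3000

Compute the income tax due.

£148600

Minimum tax:
  Adjusted income: £750000 + £102000 + £3000 = £855000
  Less exemption £34000 → base £821000
  £821000 × 17% = £139570

Regular income tax:
  £270000 × 12% = £32400
  £134000 × 17% = £22780
  £346000 × 27% = £93420
  → £148600

£148600 > £139570, so the regular income tax governs.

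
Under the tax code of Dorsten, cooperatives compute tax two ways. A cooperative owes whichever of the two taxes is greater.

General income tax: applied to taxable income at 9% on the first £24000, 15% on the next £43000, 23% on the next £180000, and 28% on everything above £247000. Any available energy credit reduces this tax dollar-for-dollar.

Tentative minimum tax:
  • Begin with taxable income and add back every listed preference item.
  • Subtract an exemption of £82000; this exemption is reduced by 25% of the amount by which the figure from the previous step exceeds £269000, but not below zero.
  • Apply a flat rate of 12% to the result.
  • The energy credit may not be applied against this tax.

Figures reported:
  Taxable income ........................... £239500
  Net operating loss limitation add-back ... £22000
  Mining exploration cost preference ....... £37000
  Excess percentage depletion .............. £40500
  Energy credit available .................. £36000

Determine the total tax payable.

£32940

General income tax:
  £24000 × 9% = £2160
  £43000 × 15% = £6450
  £172500 × 23% = £39675
  → £48285
  Less energy credit £36000 → £12285

Tentative minimum tax:
  Adjusted income: £239500 + £22000 + £37000 + £40500 = £339000
  Exemption: £82000 − 25% × (£339000 − £269000) = £82000 − £17500 = £64500
  Base: £339000 − £64500 = £274500
  £274500 × 12% = £32940

£32940 > £12285, so the tentative minimum tax is the binding amount.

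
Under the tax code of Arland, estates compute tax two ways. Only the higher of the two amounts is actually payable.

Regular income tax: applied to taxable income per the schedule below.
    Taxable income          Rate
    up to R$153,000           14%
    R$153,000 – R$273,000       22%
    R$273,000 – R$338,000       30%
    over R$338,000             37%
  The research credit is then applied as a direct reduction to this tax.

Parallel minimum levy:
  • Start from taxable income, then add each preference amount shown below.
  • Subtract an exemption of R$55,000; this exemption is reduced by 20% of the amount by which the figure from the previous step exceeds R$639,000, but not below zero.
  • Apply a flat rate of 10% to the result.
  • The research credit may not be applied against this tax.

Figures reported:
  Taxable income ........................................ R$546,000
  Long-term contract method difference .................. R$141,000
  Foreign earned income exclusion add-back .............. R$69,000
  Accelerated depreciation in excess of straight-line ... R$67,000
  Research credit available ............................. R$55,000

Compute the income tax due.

R$89,280

Parallel minimum levy:
  Adjusted income: R$546,000 + R$141,000 + R$69,000 + R$67,000 = R$823,000
  Exemption: R$55,000 − 20% × (R$823,000 − R$639,000) = R$55,000 − R$36,800 = R$18,200
  Base: R$823,000 − R$18,200 = R$804,800
  R$804,800 × 10% = R$80,480

Regular income tax:
  R$153,000 × 14% = R$21,420
  R$120,000 × 22% = R$26,400
  R$65,000 × 30% = R$19,500
  R$208,000 × 37% = R$76,960
  → R$144,280
  Less research credit R$55,000 → R$89,280

R$89,280 > R$80,480, so the regular income tax governs.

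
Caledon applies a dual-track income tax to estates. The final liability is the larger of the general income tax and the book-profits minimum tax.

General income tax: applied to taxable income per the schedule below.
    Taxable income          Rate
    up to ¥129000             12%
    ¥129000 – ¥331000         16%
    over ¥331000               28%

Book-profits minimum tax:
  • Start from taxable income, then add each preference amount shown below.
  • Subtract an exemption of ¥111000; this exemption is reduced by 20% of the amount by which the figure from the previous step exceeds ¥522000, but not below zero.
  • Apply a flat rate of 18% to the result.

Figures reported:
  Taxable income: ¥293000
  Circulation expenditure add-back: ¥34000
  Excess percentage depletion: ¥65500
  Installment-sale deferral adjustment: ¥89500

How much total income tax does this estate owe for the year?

¥66780

General income tax:
  ¥129000 × 12% = ¥15480
  ¥164000 × 16% = ¥26240
  → ¥41720

Book-profits minimum tax:
  Adjusted income: ¥293000 + ¥34000 + ¥65500 + ¥89500 = ¥482000
  Exemption: ¥482000 ≤ ¥522000, so full ¥111000 applies
  Base: ¥482000 − ¥111000 = ¥371000
  ¥371000 × 18% = ¥66780

¥66780 > ¥41720, so the book-profits minimum tax is the binding amount.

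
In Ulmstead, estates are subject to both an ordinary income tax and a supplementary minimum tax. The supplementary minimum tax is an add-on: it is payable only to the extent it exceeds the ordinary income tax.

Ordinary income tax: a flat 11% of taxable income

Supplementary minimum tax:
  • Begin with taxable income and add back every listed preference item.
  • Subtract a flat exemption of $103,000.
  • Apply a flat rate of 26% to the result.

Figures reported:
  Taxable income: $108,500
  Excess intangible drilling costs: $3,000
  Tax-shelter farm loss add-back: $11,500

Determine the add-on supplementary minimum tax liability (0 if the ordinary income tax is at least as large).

$0

Ordinary income tax:
  $108,500 × 11% = $11,935

Supplementary minimum tax:
  Adjusted income: $108,500 + $3,000 + $11,500 = $123,000
  Less exemption $103,000 → base $20,000
  $20,000 × 26% = $5,200

$5,200 ≤ $11,935, so no add-on is due.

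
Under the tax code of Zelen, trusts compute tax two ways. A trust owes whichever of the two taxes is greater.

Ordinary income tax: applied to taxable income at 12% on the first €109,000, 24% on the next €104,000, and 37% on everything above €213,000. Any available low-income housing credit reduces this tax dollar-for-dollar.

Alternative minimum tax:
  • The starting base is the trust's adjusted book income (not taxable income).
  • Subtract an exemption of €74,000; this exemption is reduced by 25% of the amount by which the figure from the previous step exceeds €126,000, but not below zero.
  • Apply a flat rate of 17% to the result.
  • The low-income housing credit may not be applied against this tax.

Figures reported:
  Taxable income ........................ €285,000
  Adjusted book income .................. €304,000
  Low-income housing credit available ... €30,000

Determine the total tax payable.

€46,665

Ordinary income tax:
  €109,000 × 12% = €13,080
  €104,000 × 24% = €24,960
  €72,000 × 37% = €26,640
  → €64,680
  Less low-income housing credit €30,000 → €34,680

Alternative minimum tax:
  Base (adjusted book income): €304,000
  Exemption: €74,000 − 25% × (€304,000 − €126,000) = €74,000 − €44,500 = €29,500
  Base: €304,000 − €29,500 = €274,500
  €274,500 × 17% = €46,665

€46,665 > €34,680, so the alternative minimum tax is the binding amount.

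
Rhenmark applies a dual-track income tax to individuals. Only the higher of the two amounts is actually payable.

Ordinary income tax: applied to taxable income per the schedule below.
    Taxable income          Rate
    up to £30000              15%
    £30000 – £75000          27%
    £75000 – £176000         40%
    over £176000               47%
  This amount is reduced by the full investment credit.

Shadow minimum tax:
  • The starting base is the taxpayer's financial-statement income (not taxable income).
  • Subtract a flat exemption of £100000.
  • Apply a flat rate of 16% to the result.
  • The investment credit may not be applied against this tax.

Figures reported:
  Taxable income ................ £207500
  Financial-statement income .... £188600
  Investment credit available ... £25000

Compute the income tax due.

Shadow minimum tax:
  Base (financial-statement income): £188600
  Less exemption £100000 → base £88600
  £88600 × 16% = £14176

Ordinary income tax:
  £30000 × 15% = £4500
  £45000 × 27% = £12150
  £101000 × 40% = £40400
  £31500 × 47% = £14805
  → £71855
  Less investment credit £25000 → £46855

£46855 > £14176, so the ordinary income tax governs.

£46855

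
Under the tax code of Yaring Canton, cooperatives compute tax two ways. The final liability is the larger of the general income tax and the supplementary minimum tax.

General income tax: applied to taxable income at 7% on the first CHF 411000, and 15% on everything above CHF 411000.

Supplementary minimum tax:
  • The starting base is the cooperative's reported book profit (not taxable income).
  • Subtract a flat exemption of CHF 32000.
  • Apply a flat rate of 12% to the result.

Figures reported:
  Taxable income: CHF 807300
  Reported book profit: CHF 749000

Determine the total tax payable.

General income tax:
  CHF 411000 × 7% = CHF 28770
  CHF 396300 × 15% = CHF 59445
  → CHF 88215

Supplementary minimum tax:
  Base (reported book profit): CHF 749000
  Less exemption CHF 32000 → base CHF 717000
  CHF 717000 × 12% = CHF 86040

CHF 88215 > CHF 86040, so the general income tax governs.

CHF 88215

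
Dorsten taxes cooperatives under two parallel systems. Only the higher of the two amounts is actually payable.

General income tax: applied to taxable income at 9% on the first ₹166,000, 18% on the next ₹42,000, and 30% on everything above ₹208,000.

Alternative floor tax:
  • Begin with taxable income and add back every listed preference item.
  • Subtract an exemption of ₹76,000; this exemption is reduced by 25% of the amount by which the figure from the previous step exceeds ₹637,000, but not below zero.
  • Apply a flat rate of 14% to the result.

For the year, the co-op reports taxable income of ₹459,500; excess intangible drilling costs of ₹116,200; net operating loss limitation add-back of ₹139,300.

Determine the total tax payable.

General income tax:
  ₹166,000 × 9% = ₹14,940
  ₹42,000 × 18% = ₹7,560
  ₹251,500 × 30% = ₹75,450
  → ₹97,950

Alternative floor tax:
  Adjusted income: ₹459,500 + ₹116,200 + ₹139,300 = ₹715,000
  Exemption: ₹76,000 − 25% × (₹715,000 − ₹637,000) = ₹76,000 − ₹19,500 = ₹56,500
  Base: ₹715,000 − ₹56,500 = ₹658,500
  ₹658,500 × 14% = ₹92,190

₹97,950 > ₹92,190, so the general income tax governs.

₹97,950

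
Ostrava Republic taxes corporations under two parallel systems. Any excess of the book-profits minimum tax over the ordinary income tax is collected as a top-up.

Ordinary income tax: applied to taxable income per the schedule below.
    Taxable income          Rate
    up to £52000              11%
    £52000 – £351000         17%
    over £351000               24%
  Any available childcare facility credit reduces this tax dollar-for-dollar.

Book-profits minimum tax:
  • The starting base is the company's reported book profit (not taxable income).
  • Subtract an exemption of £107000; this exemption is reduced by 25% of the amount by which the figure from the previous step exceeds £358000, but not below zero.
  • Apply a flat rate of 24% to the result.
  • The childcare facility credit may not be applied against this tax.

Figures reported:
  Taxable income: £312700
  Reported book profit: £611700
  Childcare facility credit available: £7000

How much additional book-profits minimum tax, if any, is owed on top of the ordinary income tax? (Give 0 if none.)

£93311

Book-profits minimum tax:
  Base (reported book profit): £611700
  Exemption: £107000 − 25% × (£611700 − £358000) = £107000 − £63425 = £43575
  Base: £611700 − £43575 = £568125
  £568125 × 24% = £136350

Ordinary income tax:
  £52000 × 11% = £5720
  £260700 × 17% = £44319
  → £50039
  Less childcare facility credit £7000 → £43039

Excess of book-profits minimum tax over ordinary income tax: £136350 − £43039 = £93311.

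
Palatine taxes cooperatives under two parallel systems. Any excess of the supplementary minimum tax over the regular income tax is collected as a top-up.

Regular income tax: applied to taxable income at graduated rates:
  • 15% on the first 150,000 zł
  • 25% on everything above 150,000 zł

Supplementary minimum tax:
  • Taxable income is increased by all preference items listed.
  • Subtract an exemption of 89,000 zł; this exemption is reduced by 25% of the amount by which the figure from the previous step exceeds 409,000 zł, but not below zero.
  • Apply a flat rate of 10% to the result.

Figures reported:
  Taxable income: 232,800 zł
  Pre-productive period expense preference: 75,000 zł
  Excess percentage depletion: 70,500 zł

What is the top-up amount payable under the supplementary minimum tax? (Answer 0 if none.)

Supplementary minimum tax:
  Adjusted income: 232,800 zł + 75,000 zł + 70,500 zł = 378,300 zł
  Exemption: 378,300 zł ≤ 409,000 zł, so full 89,000 zł applies
  Base: 378,300 zł − 89,000 zł = 289,300 zł
  289,300 zł × 10% = 28,930 zł

Regular income tax:
  150,000 zł × 15% = 22,500 zł
  82,800 zł × 25% = 20,700 zł
  → 43,200 zł

28,930 zł ≤ 43,200 zł, so no add-on is due.

0 zł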